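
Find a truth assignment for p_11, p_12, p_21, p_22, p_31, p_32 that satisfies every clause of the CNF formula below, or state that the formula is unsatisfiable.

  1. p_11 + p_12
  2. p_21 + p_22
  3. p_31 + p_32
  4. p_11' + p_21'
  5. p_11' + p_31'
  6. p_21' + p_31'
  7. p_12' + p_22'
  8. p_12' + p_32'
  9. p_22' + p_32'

UNSATISFIABLE

Case p_11 = 1:
The clause (p_21') is unit, so p_21 = 0.
The clause (p_22) is unit, so p_22 = 1.
The clause (p_31') is unit, so p_31 = 0.
The clause (p_32) is unit, so p_32 = 1.
Now (p_32') is unsatisfied and unit — conflict.
So p_11 must be the other value — set p_11 = 0.
The clause (p_12) is unit, so p_12 = 1.
The clause (p_22') is unit, so p_22 = 0.
The clause (p_21) is unit, so p_21 = 1.
The clause (p_31') is unit, so p_31 = 0.
The clause (p_32) is unit, so p_32 = 1.
Now (p_32') is unsatisfied and unit — conflict.
Both values of p_11 lead to a conflict.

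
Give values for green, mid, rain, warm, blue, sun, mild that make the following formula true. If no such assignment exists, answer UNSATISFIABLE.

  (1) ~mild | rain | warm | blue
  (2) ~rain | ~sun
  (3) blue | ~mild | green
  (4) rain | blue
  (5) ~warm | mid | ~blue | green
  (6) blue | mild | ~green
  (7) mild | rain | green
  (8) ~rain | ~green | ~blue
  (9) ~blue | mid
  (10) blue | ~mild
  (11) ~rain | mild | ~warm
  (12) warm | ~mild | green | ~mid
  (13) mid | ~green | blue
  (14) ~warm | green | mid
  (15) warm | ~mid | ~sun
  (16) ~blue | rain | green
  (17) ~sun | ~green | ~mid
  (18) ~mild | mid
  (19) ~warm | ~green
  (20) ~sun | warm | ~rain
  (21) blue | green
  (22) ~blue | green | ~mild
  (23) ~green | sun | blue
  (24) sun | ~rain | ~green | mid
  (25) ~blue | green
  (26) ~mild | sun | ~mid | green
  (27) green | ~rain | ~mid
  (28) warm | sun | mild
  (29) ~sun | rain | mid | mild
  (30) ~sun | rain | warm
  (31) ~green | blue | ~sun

green ↦ 1, mid ↦ 1, rain ↦ 0, warm ↦ 0, blue ↦ 1, sun ↦ 0, mild ↦ 1

Try rain = 0.
From the singleton clause (blue), blue = 1.
From the singleton clause (mid), mid = 1.
From the singleton clause (green), green = 1.
From the singleton clause (~sun), sun = 0.
From the singleton clause (~warm), warm = 0.
From the singleton clause (mild), mild = 1.
This assignment satisfies each clause.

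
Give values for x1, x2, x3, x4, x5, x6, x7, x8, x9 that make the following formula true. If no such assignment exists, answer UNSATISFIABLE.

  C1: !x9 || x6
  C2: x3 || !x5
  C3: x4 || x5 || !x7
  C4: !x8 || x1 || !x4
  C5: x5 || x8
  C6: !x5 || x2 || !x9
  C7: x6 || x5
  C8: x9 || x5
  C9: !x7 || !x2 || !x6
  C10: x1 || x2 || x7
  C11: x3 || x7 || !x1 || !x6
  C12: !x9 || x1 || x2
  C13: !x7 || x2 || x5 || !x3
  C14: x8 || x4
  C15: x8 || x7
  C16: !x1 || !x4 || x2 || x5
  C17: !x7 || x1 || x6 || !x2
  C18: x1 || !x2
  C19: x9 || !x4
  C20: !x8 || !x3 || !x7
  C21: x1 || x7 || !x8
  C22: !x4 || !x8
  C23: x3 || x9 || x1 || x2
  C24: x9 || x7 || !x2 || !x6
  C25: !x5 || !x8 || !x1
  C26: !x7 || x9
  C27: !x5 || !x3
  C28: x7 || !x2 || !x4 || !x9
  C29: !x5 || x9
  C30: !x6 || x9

Branch on x9: set x9 = true.
From the singleton clause (x6), x6 = true.
Branch on x3: set x3 = true.
From the singleton clause (!x5), x5 = false.
From the singleton clause (x8), x8 = true.
From the singleton clause (!x7), x7 = false.
From the singleton clause (x1), x1 = true.
From the singleton clause (!x4), x4 = false.
Every clause is now satisfied; x2 is unconstrained.

x1: true,  x2: false,  x3: true,  x4: false,  x5: false,  x6: true,  x7: false,  x8: true,  x9: true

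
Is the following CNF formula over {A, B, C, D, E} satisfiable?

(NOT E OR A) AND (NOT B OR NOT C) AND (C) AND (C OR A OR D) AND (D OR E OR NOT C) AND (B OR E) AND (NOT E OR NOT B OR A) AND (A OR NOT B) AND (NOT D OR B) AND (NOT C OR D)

No

From the singleton clause (C), C = true.
From the singleton clause (NOT B), B = false.
From the singleton clause (E), E = true.
From the singleton clause (A), A = true.
From the singleton clause (NOT D), D = false.
But (D) is also a unit clause — contradiction.
No assignment satisfies every clause.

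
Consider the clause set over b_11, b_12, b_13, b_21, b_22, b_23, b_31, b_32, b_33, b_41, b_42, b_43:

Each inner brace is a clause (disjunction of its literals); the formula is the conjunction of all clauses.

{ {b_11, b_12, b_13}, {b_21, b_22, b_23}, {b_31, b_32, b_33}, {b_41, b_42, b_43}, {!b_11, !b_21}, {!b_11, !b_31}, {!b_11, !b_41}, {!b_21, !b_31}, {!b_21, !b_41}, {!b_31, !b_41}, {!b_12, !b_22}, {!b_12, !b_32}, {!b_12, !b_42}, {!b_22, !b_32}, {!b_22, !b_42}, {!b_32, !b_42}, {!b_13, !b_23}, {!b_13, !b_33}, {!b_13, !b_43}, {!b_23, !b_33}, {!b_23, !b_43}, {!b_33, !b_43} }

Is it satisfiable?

No

Case b_11 = false:
Case b_12 = true:
Unit clause (!b_22) forces b_22 = false.
Unit clause (!b_32) forces b_32 = false.
Unit clause (!b_42) forces b_42 = false.
Case b_21 = true:
Unit clause (!b_31) forces b_31 = false.
Unit clause (b_33) forces b_33 = true.
Unit clause (!b_41) forces b_41 = false.
Unit clause (b_43) forces b_43 = true.
Now (!b_43) is unsatisfied and unit — conflict.
Backtrack on b_21: now try b_21 = false.
Unit clause (b_23) forces b_23 = true.
Unit clause (!b_13) forces b_13 = false.
Unit clause (!b_33) forces b_33 = false.
Unit clause (b_31) forces b_31 = true.
Unit clause (!b_41) forces b_41 = false.
Unit clause (b_43) forces b_43 = true.
Now (!b_43) is unsatisfied and unit — conflict.
Either choice for b_21 ends in contradiction.
Backtrack on b_12: now try b_12 = false.
Unit clause (b_13) forces b_13 = true.
Unit clause (!b_23) forces b_23 = false.
Unit clause (!b_33) forces b_33 = false.
Unit clause (!b_43) forces b_43 = false.
Case b_21 = true:
Unit clause (!b_31) forces b_31 = false.
Unit clause (b_32) forces b_32 = true.
Unit clause (!b_41) forces b_41 = false.
Unit clause (b_42) forces b_42 = true.
Now (!b_42) is unsatisfied and unit — conflict.
Backtrack on b_21: now try b_21 = false.
Unit clause (b_22) forces b_22 = true.
Unit clause (!b_32) forces b_32 = false.
Unit clause (b_31) forces b_31 = true.
Unit clause (!b_41) forces b_41 = false.
Unit clause (b_42) forces b_42 = true.
Now (!b_42) is unsatisfied and unit — conflict.
Either choice for b_21 ends in contradiction.
Either choice for b_12 ends in contradiction.
Backtrack on b_11: now try b_11 = true.
Unit clause (!b_21) forces b_21 = false.
Unit clause (!b_31) forces b_31 = false.
Unit clause (!b_41) forces b_41 = false.
Case b_22 = true:
Unit clause (!b_12) forces b_12 = false.
Unit clause (!b_32) forces b_32 = false.
Unit clause (b_33) forces b_33 = true.
Unit clause (!b_42) forces b_42 = false.
Unit clause (b_43) forces b_43 = true.
Now (!b_43) is unsatisfied and unit — conflict.
Backtrack on b_22: now try b_22 = false.
Unit clause (b_23) forces b_23 = true.
Unit clause (!b_13) forces b_13 = false.
Unit clause (!b_33) forces b_33 = false.
Unit clause (b_32) forces b_32 = true.
Unit clause (!b_12) forces b_12 = false.
Unit clause (!b_42) forces b_42 = false.
Unit clause (b_43) forces b_43 = true.
Now (!b_43) is unsatisfied and unit — conflict.
Either choice for b_22 ends in contradiction.
Either choice for b_11 ends in contradiction.
No assignment satisfies every clause.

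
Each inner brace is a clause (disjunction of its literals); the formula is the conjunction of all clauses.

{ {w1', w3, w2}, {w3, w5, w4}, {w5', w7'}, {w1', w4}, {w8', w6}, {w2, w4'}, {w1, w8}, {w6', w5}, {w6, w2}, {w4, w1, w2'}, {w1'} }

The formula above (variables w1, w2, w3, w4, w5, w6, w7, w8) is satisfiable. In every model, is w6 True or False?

Suppose w6 = 0.
The clause (w8') is unit, so w8 = 0.
The clause (w1) is unit, so w1 = 1.
But (w1') is also a unit clause — contradiction.
So every satisfying assignment has w6 = True.

True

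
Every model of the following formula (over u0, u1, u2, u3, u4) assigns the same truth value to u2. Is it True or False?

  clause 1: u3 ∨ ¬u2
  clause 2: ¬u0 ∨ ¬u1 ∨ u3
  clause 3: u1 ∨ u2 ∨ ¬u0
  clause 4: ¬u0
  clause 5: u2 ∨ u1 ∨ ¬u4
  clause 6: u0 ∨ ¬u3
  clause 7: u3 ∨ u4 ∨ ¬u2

False

Suppose u2 = True.
Unit clause (u3) forces u3 = True.
Unit clause (¬u0) forces u0 = False.
But (u0) is also a unit clause — contradiction.
So every satisfying assignment has u2 = False.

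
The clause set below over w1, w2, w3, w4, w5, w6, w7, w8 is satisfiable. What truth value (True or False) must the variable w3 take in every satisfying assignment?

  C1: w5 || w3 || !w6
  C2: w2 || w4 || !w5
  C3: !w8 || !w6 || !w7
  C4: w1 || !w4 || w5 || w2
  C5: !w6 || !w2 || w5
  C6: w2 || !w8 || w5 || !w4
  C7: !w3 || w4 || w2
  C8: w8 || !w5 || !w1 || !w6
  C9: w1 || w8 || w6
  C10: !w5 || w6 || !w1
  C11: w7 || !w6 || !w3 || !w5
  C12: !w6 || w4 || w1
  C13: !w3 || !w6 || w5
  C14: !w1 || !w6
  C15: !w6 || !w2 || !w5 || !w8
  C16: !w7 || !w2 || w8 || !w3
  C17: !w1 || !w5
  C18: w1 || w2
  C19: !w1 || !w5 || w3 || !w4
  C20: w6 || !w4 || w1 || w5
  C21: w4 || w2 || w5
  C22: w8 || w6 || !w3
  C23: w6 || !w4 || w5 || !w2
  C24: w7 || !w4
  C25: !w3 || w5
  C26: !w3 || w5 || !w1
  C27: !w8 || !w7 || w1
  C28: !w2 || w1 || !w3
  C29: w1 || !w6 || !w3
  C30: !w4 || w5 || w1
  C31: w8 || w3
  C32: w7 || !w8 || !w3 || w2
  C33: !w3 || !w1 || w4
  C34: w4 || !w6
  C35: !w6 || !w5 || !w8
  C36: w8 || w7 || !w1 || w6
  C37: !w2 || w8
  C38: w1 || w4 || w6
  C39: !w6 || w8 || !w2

False

Suppose w3 = true.
The clause (w5) is unit, so w5 = true.
The clause (!w1) is unit, so w1 = false.
The clause (w2) is unit, so w2 = true.
But (!w2) is also a unit clause — contradiction.
So every satisfying assignment has w3 = False.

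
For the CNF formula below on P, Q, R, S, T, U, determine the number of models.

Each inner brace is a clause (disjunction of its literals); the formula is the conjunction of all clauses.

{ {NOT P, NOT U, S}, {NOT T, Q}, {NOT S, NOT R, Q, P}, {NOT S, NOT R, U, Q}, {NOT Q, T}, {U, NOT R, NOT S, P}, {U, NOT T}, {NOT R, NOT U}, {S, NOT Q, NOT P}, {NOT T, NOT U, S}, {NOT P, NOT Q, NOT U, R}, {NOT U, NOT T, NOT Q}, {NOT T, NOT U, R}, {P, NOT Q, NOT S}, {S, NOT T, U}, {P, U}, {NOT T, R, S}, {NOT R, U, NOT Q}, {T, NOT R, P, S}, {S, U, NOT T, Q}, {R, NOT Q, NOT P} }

6

There are 2^6 = 64 truth assignments over (P, Q, R, S, T, U).
Split on P. With P = true, the clauses containing P are satisfied and NOT P drops from the rest; 4 of the 2^5 = 32 assignments to the other variables satisfy what remains.
With P = false, by the same count on the reduced clause set, 2 assignments work.
(One model: P=F, Q=F, R=F, S=F, T=F, U=T.)
Total: 4 + 2 = 6.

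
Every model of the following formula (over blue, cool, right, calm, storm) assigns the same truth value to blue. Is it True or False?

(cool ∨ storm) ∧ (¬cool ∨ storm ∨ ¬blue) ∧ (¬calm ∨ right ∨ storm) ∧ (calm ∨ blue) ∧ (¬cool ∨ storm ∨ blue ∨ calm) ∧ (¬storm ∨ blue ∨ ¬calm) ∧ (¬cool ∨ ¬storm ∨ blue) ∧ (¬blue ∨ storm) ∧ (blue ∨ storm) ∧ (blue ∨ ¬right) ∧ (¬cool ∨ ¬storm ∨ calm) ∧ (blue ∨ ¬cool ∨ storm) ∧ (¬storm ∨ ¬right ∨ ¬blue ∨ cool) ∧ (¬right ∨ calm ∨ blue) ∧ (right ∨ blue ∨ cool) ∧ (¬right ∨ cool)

True

Suppose blue = False.
Unit clause (calm) forces calm = True.
Unit clause (¬storm) forces storm = False.
But (storm) is also a unit clause — contradiction.
So every satisfying assignment has blue = True.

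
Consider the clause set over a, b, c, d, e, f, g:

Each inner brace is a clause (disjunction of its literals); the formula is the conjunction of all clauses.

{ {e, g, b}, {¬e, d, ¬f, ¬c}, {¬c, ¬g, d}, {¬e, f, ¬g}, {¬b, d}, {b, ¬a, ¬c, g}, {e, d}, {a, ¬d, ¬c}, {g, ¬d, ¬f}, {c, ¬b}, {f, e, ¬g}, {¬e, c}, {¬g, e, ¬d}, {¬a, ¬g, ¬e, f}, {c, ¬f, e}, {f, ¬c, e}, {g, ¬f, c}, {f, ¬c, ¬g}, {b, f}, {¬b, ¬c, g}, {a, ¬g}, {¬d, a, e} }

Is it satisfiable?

Suppose b = True.
(d) alone gives d = True.
(c) alone gives c = True.
(a) alone gives a = True.
(g) alone gives g = True.
(e) alone gives e = True.
(f) alone gives f = True.
This assignment satisfies each clause.
A satisfying assignment: a: True; b: True; c: True; d: True; e: True; f: True; g: True.

Yes, satisfiable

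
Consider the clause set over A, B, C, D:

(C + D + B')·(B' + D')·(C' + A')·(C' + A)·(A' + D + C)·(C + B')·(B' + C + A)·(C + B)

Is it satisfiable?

No

Try B = 0.
From the singleton clause (C), C = 1.
From the singleton clause (A'), A = 0.
But (A) is also a unit clause — contradiction.
Backtrack on B: now try B = 1.
From the singleton clause (D'), D = 0.
From the singleton clause (C), C = 1.
From the singleton clause (A'), A = 0.
But (A) is also a unit clause — contradiction.
Neither B = 1 nor B = 0 works.
No assignment satisfies every clause.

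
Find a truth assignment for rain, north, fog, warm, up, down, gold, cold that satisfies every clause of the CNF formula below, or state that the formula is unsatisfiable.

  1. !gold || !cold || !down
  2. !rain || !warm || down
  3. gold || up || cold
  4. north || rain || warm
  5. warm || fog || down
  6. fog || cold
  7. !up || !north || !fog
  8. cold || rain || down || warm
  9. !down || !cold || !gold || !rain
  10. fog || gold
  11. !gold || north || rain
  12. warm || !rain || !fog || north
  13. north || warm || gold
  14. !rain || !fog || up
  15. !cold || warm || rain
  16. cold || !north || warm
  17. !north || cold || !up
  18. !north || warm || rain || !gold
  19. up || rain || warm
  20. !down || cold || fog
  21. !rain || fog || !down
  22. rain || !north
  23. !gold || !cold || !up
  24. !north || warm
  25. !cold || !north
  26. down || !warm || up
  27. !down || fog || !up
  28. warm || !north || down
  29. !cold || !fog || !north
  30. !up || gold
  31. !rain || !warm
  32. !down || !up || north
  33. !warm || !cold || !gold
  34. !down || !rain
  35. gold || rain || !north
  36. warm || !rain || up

Suppose fog = true.
Suppose up = false.
The clause (!rain) is unit, so rain = false.
The clause (warm) is unit, so warm = true.
The clause (!north) is unit, so north = false.
The clause (!gold) is unit, so gold = false.
The clause (cold) is unit, so cold = true.
The clause (down) is unit, so down = true.
This assignment satisfies each clause.

rain ↦ false, north ↦ false, fog ↦ true, warm ↦ true, up ↦ false, down ↦ true, gold ↦ false, cold ↦ true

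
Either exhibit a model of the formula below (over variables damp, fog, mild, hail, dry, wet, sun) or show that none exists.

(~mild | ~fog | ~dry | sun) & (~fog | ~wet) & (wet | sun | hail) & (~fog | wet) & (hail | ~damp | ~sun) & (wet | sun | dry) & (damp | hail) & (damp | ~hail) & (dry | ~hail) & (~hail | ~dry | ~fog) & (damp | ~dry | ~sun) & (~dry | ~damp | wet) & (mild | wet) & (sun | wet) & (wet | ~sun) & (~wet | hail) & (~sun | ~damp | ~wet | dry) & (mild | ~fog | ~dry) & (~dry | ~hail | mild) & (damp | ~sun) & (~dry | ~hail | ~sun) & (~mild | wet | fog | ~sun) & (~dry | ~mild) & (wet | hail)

UNSATISFIABLE

Suppose fog = 0.
Suppose damp = 1.
Suppose hail = 1.
Unit clause (dry) forces dry = 1.
Unit clause (wet) forces wet = 1.
Unit clause (mild) forces mild = 1.
That conflicts with the unit clause (~mild).
So hail must be the other value — set hail = 0.
Unit clause (~sun) forces sun = 0.
Unit clause (wet) forces wet = 1.
That conflicts with the unit clause (~wet).
Both values of hail lead to a conflict.
So damp must be the other value — set damp = 0.
Unit clause (hail) forces hail = 1.
That conflicts with the unit clause (~hail).
Both values of damp lead to a conflict.
So fog must be the other value — set fog = 1.
Unit clause (~wet) forces wet = 0.
That conflicts with the unit clause (wet).
Both values of fog lead to a conflict.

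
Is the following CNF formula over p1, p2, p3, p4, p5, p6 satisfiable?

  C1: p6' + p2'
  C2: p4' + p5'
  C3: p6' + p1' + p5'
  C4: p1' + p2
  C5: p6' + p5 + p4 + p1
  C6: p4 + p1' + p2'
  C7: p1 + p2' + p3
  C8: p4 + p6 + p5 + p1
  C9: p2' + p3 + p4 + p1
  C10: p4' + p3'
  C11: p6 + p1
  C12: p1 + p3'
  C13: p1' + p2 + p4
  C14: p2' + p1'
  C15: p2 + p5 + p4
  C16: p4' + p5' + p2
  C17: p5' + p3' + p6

Case p6 = 1:
(p2') alone gives p2 = 0.
(p1') alone gives p1 = 0.
(p3') alone gives p3 = 0.
Case p4 = 1:
(p5') alone gives p5 = 0.
All clauses are satisfied.
A satisfying assignment: p1: 0; p2: 0; p3: 0; p4: 1; p5: 0; p6: 1.

Yes, satisfiable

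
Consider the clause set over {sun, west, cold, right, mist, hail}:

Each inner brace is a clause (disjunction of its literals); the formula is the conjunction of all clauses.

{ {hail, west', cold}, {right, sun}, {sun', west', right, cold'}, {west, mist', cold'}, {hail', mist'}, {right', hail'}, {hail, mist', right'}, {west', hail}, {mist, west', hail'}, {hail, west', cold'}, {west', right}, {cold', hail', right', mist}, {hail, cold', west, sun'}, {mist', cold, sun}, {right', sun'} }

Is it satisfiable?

Case right = 1:
(hail') alone gives hail = 0.
(mist') alone gives mist = 0.
(west') alone gives west = 0.
(sun') alone gives sun = 0.
Every clause is now satisfied; cold is unconstrained.
A satisfying assignment: sun: 0,  west: 0,  cold: 0,  right: 1,  mist: 0,  hail: 0.

Satisfiable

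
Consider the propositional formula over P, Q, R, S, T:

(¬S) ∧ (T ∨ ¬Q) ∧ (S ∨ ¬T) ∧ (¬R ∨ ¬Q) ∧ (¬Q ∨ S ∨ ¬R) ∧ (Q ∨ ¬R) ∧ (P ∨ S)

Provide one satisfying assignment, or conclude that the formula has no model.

(¬S) alone gives S = False.
(¬T) alone gives T = False.
(¬Q) alone gives Q = False.
(¬R) alone gives R = False.
(P) alone gives P = True.
All clauses are satisfied.

P=True; Q=False; R=False; S=False; T=False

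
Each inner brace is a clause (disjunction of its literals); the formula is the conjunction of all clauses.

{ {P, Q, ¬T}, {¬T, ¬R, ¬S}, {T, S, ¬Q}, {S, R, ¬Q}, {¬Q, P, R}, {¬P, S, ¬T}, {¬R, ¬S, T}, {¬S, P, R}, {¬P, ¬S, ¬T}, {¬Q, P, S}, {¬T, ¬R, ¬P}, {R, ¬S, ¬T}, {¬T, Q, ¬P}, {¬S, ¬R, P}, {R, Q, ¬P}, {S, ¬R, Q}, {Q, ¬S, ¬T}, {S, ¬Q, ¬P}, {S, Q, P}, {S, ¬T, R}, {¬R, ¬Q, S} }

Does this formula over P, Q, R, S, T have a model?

Branch on P: set P = True.
Branch on S: set S = True.
From the singleton clause (¬T), T = False.
From the singleton clause (¬R), R = False.
From the singleton clause (Q), Q = True.
All clauses are satisfied.
A satisfying assignment: P=True, Q=True, R=False, S=True, T=False.

Yes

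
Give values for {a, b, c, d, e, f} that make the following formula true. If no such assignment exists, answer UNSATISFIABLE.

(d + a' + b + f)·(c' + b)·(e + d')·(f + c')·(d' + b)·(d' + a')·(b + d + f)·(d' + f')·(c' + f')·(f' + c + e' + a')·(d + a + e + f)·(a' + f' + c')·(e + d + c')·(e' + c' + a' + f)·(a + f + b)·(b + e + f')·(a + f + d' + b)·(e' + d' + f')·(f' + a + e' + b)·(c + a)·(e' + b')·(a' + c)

Try c = 0.
From the singleton clause (a), a = 1.
Now (a') is unsatisfied and unit — conflict.
Backtrack on c: now try c = 1.
From the singleton clause (b), b = 1.
From the singleton clause (f), f = 1.
Now (f') is unsatisfied and unit — conflict.
Either choice for c ends in contradiction.

UNSATISFIABLE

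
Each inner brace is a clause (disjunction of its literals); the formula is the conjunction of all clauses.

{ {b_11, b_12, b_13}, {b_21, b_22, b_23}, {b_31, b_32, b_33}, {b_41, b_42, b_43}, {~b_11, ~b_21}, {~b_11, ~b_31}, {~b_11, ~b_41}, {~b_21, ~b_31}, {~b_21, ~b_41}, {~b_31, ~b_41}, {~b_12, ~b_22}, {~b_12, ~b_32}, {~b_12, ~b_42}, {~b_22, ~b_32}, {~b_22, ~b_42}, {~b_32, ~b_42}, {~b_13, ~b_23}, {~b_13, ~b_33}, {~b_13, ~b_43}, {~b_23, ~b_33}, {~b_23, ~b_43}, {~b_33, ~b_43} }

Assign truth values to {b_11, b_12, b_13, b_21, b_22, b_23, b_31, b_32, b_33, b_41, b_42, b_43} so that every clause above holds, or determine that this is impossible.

UNSATISFIABLE

Try b_11 = 0.
Try b_12 = 1.
Unit clause (~b_22) forces b_22 = 0.
Unit clause (~b_32) forces b_32 = 0.
Unit clause (~b_42) forces b_42 = 0.
Try b_21 = 1.
Unit clause (~b_31) forces b_31 = 0.
Unit clause (b_33) forces b_33 = 1.
Unit clause (~b_41) forces b_41 = 0.
Unit clause (b_43) forces b_43 = 1.
Now (~b_43) is unsatisfied and unit — conflict.
Undo b_21 and try b_21 = 0.
Unit clause (b_23) forces b_23 = 1.
Unit clause (~b_13) forces b_13 = 0.
Unit clause (~b_33) forces b_33 = 0.
Unit clause (b_31) forces b_31 = 1.
Unit clause (~b_41) forces b_41 = 0.
Unit clause (b_43) forces b_43 = 1.
Now (~b_43) is unsatisfied and unit — conflict.
Neither b_21 = 1 nor b_21 = 0 works.
Undo b_12 and try b_12 = 0.
Unit clause (b_13) forces b_13 = 1.
Unit clause (~b_23) forces b_23 = 0.
Unit clause (~b_33) forces b_33 = 0.
Unit clause (~b_43) forces b_43 = 0.
Try b_21 = 1.
Unit clause (~b_31) forces b_31 = 0.
Unit clause (b_32) forces b_32 = 1.
Unit clause (~b_41) forces b_41 = 0.
Unit clause (b_42) forces b_42 = 1.
Now (~b_42) is unsatisfied and unit — conflict.
Undo b_21 and try b_21 = 0.
Unit clause (b_22) forces b_22 = 1.
Unit clause (~b_32) forces b_32 = 0.
Unit clause (b_31) forces b_31 = 1.
Unit clause (~b_41) forces b_41 = 0.
Unit clause (b_42) forces b_42 = 1.
Now (~b_42) is unsatisfied and unit — conflict.
Neither b_21 = 1 nor b_21 = 0 works.
Neither b_12 = 1 nor b_12 = 0 works.
Undo b_11 and try b_11 = 1.
Unit clause (~b_21) forces b_21 = 0.
Unit clause (~b_31) forces b_31 = 0.
Unit clause (~b_41) forces b_41 = 0.
Try b_22 = 1.
Unit clause (~b_12) forces b_12 = 0.
Unit clause (~b_32) forces b_32 = 0.
Unit clause (b_33) forces b_33 = 1.
Unit clause (~b_42) forces b_42 = 0.
Unit clause (b_43) forces b_43 = 1.
Now (~b_43) is unsatisfied and unit — conflict.
Undo b_22 and try b_22 = 0.
Unit clause (b_23) forces b_23 = 1.
Unit clause (~b_13) forces b_13 = 0.
Unit clause (~b_33) forces b_33 = 0.
Unit clause (b_32) forces b_32 = 1.
Unit clause (~b_12) forces b_12 = 0.
Unit clause (~b_42) forces b_42 = 0.
Unit clause (b_43) forces b_43 = 1.
Now (~b_43) is unsatisfied and unit — conflict.
Neither b_22 = 1 nor b_22 = 0 works.
Neither b_11 = 1 nor b_11 = 0 works.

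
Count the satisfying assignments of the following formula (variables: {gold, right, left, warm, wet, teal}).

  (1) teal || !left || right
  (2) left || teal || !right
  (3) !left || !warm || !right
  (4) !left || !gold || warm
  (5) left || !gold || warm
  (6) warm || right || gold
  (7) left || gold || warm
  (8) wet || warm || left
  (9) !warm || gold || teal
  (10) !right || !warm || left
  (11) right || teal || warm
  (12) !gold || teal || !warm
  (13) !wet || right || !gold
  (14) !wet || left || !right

There are 2^6 = 64 truth assignments over (gold, right, left, warm, wet, teal).
Split on wet. With wet = true, the clauses containing wet are satisfied and !wet drops from the rest; 4 of the 2^5 = 32 assignments to the other variables satisfy what remains.
With wet = false, by the same count on the reduced clause set, 6 assignments work.
(One model: gold=F, right=F, left=F, warm=T, wet=F, teal=T.)
Total: 4 + 6 = 10.

10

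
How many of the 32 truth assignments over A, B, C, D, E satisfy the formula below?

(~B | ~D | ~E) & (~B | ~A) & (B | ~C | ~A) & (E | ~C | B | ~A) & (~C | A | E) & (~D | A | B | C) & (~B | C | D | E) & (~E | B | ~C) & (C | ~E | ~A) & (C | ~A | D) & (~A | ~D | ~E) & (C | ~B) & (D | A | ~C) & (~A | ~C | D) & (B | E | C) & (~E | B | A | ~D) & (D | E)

1

There are 2^5 = 32 truth assignments over (A, B, C, D, E).
Split on C. With C = 1, the clauses containing C are satisfied and ~C drops from the rest; 0 of the 2^4 = 16 assignments to the other variables satisfy what remains.
With C = 0, by the same count on the reduced clause set, 1 assignment works.
(One model: A=F, B=F, C=F, D=F, E=T.)
Total: 0 + 1 = 1.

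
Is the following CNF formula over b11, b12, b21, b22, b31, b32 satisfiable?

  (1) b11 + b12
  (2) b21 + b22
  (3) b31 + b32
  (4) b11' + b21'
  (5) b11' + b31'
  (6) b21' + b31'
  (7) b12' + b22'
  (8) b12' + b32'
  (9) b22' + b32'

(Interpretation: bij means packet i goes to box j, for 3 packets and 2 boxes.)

Suppose b11 = 1.
The clause (b21') is unit, so b21 = 0.
The clause (b22) is unit, so b22 = 1.
The clause (b31') is unit, so b31 = 0.
The clause (b32) is unit, so b32 = 1.
That conflicts with the unit clause (b32').
That branch fails; take b11 = 0 instead.
The clause (b12) is unit, so b12 = 1.
The clause (b22') is unit, so b22 = 0.
The clause (b21) is unit, so b21 = 1.
The clause (b31') is unit, so b31 = 0.
The clause (b32) is unit, so b32 = 1.
That conflicts with the unit clause (b32').
Neither b11 = 1 nor b11 = 0 works.
No assignment satisfies every clause.

No, unsatisfiable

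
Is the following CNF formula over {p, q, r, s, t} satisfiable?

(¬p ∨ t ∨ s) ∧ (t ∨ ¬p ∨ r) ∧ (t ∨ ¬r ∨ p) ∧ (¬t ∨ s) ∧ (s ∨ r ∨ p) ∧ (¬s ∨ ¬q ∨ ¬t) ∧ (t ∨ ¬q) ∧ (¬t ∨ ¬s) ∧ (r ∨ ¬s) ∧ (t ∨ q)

Try t = False.
(¬q) alone gives q = False.
Now (q) is unsatisfied and unit — conflict.
Backtrack on t: now try t = True.
(s) alone gives s = True.
Now (¬s) is unsatisfied and unit — conflict.
Either choice for t ends in contradiction.
No assignment satisfies every clause.

No, unsatisfiable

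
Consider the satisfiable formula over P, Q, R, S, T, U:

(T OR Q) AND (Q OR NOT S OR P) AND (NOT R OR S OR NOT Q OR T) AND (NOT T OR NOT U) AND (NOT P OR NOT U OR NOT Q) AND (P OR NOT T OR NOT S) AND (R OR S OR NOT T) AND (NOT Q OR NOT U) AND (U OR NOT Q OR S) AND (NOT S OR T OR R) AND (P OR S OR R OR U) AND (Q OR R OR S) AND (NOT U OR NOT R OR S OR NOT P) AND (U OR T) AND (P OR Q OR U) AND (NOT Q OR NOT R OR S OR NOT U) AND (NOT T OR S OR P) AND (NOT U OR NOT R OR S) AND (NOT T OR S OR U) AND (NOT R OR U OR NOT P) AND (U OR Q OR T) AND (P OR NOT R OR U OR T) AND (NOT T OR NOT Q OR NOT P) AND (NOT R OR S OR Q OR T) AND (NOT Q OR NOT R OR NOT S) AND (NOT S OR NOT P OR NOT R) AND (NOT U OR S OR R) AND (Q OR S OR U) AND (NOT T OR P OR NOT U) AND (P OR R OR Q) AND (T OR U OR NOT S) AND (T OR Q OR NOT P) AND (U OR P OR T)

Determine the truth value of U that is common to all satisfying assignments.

False

Suppose U = true.
Unit clause (NOT T) forces T = false.
Unit clause (Q) forces Q = true.
But (NOT Q) is also a unit clause — contradiction.
So every satisfying assignment has U = False.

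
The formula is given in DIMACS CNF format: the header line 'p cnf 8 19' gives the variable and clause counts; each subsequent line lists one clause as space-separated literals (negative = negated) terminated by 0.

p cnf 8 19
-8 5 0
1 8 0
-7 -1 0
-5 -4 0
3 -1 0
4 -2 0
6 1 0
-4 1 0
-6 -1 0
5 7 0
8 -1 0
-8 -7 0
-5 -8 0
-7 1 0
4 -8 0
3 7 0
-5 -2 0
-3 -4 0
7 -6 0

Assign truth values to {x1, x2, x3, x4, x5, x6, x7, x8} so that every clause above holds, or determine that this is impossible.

UNSATISFIABLE

Case x8 = False:
Unit clause (x1) forces x1 = True.
But (¬x1) is also a unit clause — contradiction.
So x8 must be the other value — set x8 = True.
Unit clause (x5) forces x5 = True.
But (¬x5) is also a unit clause — contradiction.
Either choice for x8 ends in contradiction.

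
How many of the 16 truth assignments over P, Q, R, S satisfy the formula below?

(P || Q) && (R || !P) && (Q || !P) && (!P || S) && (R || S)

4

There are 2^4 = 16 truth assignments over (P, Q, R, S).
Split on R. With R = true, the clauses containing R are satisfied and !R drops from the rest; 3 of the 2^3 = 8 assignments to the other variables satisfy what remains.
With R = false, by the same count on the reduced clause set, 1 assignment works.
Total: 3 + 1 = 4.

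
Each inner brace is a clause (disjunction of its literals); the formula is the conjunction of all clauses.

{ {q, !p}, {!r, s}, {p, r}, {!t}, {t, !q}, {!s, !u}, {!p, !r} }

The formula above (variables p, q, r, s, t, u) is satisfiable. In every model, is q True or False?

False

Suppose q = true.
Unit clause (!t) forces t = false.
But (t) is also a unit clause — contradiction.
So every satisfying assignment has q = False.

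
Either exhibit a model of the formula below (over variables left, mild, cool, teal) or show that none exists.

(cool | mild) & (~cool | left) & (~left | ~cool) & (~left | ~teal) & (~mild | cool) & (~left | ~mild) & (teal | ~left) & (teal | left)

UNSATISFIABLE

Suppose cool = 1.
The clause (left) is unit, so left = 1.
But (~left) is also a unit clause — contradiction.
That branch fails; take cool = 0 instead.
The clause (mild) is unit, so mild = 1.
But (~mild) is also a unit clause — contradiction.
Neither cool = 1 nor cool = 0 works.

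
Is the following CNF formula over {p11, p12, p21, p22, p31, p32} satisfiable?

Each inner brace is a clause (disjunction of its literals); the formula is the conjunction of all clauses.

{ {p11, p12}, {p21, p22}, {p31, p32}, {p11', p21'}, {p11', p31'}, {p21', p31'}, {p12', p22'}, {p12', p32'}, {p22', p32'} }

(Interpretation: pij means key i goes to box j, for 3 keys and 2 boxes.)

Try p11 = 1.
From the singleton clause (p21'), p21 = 0.
From the singleton clause (p22), p22 = 1.
From the singleton clause (p31'), p31 = 0.
From the singleton clause (p32), p32 = 1.
That conflicts with the unit clause (p32').
So p11 must be the other value — set p11 = 0.
From the singleton clause (p12), p12 = 1.
From the singleton clause (p22'), p22 = 0.
From the singleton clause (p21), p21 = 1.
From the singleton clause (p31'), p31 = 0.
From the singleton clause (p32), p32 = 1.
That conflicts with the unit clause (p32').
Both values of p11 lead to a conflict.
No assignment satisfies every clause.

Unsatisfiable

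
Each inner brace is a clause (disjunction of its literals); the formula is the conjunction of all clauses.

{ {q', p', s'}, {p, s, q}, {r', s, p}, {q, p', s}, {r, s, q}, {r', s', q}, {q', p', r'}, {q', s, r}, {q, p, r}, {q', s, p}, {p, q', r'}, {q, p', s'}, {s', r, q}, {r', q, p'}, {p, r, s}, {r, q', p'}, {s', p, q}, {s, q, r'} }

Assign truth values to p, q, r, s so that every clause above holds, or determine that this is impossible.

Suppose q = 1.
Suppose p = 0.
(s) alone gives s = 1.
(r') alone gives r = 0.
All clauses are satisfied.

p: 0,  q: 1,  r: 0,  s: 1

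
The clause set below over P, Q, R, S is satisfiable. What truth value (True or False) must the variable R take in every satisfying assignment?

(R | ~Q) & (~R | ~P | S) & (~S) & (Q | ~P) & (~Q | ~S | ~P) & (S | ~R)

Suppose R = 1.
From the singleton clause (~S), S = 0.
But (S) is also a unit clause — contradiction.
So every satisfying assignment has R = False.

False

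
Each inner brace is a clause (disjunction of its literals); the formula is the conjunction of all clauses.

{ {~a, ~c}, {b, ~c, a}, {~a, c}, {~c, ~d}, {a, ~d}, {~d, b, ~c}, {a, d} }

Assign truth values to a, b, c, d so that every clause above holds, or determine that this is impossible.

Case a = 0:
Unit clause (~d) forces d = 0.
Now (d) is unsatisfied and unit — conflict.
So a must be the other value — set a = 1.
Unit clause (~c) forces c = 0.
Now (c) is unsatisfied and unit — conflict.
Both values of a lead to a conflict.

UNSATISFIABLE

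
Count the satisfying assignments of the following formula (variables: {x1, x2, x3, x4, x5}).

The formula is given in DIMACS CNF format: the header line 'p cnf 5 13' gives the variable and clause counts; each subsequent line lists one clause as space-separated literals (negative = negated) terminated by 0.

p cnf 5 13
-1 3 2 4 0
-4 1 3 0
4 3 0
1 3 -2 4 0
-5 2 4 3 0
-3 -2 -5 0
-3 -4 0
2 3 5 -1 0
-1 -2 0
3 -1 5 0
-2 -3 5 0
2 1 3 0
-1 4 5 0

There are 2^5 = 32 truth assignments over (x1, x2, x3, x4, x5).
Split on x5. With x5 = True, the clauses containing x5 are satisfied and ¬x5 drops from the rest; 3 of the 2^4 = 16 assignments to the other variables satisfy what remains.
With x5 = False, by the same count on the reduced clause set, 1 assignment works.
Total: 3 + 1 = 4.

4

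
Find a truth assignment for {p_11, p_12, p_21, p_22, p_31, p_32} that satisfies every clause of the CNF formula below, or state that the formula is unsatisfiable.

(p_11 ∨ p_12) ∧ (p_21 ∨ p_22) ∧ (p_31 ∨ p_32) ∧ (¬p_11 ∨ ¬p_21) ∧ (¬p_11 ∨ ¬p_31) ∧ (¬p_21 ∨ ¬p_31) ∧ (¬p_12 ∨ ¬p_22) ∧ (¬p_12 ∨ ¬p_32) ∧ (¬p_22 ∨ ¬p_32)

Branch on p_11: set p_11 = True.
Unit clause (¬p_21) forces p_21 = False.
Unit clause (p_22) forces p_22 = True.
Unit clause (¬p_31) forces p_31 = False.
Unit clause (p_32) forces p_32 = True.
That conflicts with the unit clause (¬p_32).
Backtrack on p_11: now try p_11 = False.
Unit clause (p_12) forces p_12 = True.
Unit clause (¬p_22) forces p_22 = False.
Unit clause (p_21) forces p_21 = True.
Unit clause (¬p_31) forces p_31 = False.
Unit clause (p_32) forces p_32 = True.
That conflicts with the unit clause (¬p_32).
Both values of p_11 lead to a conflict.

UNSATISFIABLE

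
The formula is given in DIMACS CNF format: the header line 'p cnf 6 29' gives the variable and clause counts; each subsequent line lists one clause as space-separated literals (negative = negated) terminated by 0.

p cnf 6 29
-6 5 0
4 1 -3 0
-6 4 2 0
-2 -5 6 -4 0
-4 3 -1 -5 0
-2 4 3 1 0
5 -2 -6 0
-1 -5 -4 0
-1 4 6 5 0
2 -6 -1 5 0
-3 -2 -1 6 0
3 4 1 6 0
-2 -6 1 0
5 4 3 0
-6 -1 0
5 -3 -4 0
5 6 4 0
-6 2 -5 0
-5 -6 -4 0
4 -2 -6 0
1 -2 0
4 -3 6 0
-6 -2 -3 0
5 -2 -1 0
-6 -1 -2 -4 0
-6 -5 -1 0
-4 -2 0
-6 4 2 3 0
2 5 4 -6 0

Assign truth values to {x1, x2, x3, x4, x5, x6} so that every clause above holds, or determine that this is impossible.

Try x6 = False.
Try x5 = True.
Try x2 = False.
Try x1 = False.
Try x4 = True.
Every clause is now satisfied; x3 is unconstrained.

x1: False, x2: False, x3: False, x4: True, x5: True, x6: False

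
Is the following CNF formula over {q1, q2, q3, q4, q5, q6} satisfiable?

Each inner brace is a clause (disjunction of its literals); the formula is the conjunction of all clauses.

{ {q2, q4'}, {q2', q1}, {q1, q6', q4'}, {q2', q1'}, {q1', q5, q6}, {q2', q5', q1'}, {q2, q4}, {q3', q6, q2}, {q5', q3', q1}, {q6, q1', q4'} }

No, unsatisfiable

Try q2 = 1.
The clause (q1) is unit, so q1 = 1.
But (q1') is also a unit clause — contradiction.
That branch fails; take q2 = 0 instead.
The clause (q4') is unit, so q4 = 0.
But (q4) is also a unit clause — contradiction.
Neither q2 = 1 nor q2 = 0 works.
No assignment satisfies every clause.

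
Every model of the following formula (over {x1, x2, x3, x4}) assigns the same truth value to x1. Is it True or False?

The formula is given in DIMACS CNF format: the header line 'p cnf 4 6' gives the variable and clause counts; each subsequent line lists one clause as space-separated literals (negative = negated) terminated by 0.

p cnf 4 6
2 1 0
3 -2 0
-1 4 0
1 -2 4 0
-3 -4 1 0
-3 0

True

Suppose x1 = False.
Unit clause (x2) forces x2 = True.
Unit clause (x3) forces x3 = True.
But (¬x3) is also a unit clause — contradiction.
So every satisfying assignment has x1 = True.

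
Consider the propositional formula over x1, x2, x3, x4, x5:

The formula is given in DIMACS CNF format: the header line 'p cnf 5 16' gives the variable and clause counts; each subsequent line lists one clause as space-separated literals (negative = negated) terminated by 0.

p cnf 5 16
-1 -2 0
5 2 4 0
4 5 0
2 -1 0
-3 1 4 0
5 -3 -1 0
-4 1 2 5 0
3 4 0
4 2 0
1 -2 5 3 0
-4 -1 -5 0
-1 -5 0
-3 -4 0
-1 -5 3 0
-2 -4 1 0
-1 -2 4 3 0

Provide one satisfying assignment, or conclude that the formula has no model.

x1: False,  x2: False,  x3: False,  x4: True,  x5: True

Try x1 = False.
Try x4 = True.
The clause (¬x3) is unit, so x3 = False.
The clause (¬x2) is unit, so x2 = False.
The clause (x5) is unit, so x5 = True.
This assignment satisfies each clause.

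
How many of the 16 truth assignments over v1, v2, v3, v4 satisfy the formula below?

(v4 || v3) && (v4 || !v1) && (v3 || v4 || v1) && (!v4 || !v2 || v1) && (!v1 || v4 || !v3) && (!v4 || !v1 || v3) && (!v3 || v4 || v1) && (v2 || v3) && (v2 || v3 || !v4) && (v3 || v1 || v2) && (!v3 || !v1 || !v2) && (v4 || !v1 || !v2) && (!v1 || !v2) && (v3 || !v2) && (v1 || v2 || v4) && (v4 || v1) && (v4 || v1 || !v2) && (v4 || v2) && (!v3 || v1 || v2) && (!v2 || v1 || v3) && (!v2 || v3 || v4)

1

There are 2^4 = 16 truth assignments over (v1, v2, v3, v4).
Check each against the 21 clauses (columns in the order v1, v2, v3, v4):
  F F F F  ✗ fails (v4 || v3)
  F F F T  ✗ fails (v2 || v3)
  F F T F  ✗ fails (!v3 || v4 || v1)
  F F T T  ✗ fails (!v3 || v1 || v2)
  F T F F  ✗ fails (v4 || v3)
  F T F T  ✗ fails (!v4 || !v2 || v1)
  F T T F  ✗ fails (!v3 || v4 || v1)
  F T T T  ✗ fails (!v4 || !v2 || v1)
  T F F F  ✗ fails (v4 || v3)
  T F F T  ✗ fails (!v4 || !v1 || v3)
  T F T F  ✗ fails (v4 || !v1)
  T F T T  ✓ satisfies all
  T T F F  ✗ fails (v4 || v3)
  T T F T  ✗ fails (!v4 || !v1 || v3)
  T T T F  ✗ fails (v4 || !v1)
  T T T T  ✗ fails (!v3 || !v1 || !v2)
1 of the 16 rows is a model.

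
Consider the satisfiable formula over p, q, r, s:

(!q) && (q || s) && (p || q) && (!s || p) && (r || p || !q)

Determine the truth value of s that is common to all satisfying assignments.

True

Suppose s = false.
(!q) alone gives q = false.
That conflicts with the unit clause (q).
So every satisfying assignment has s = True.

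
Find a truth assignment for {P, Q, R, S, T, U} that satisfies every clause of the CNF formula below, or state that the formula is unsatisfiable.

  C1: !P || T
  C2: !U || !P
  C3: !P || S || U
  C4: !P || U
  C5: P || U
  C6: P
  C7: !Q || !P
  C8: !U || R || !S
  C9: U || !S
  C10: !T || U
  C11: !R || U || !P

UNSATISFIABLE

Unit clause (P) forces P = true.
Unit clause (T) forces T = true.
Unit clause (!U) forces U = false.
Now (U) is unsatisfied and unit — conflict.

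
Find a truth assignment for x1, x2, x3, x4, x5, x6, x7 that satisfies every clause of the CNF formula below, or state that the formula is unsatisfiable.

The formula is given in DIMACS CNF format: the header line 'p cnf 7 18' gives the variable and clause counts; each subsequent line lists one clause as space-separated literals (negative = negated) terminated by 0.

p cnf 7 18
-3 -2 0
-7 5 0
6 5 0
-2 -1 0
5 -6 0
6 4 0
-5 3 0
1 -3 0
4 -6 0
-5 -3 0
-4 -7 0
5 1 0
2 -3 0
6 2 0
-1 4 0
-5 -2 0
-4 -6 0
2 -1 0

Try x3 = False.
Unit clause (¬x5) forces x5 = False.
Unit clause (¬x7) forces x7 = False.
Unit clause (x6) forces x6 = True.
Now (¬x6) is unsatisfied and unit — conflict.
Undo x3 and try x3 = True.
Unit clause (¬x2) forces x2 = False.
Now (x2) is unsatisfied and unit — conflict.
Both values of x3 lead to a conflict.

UNSATISFIABLE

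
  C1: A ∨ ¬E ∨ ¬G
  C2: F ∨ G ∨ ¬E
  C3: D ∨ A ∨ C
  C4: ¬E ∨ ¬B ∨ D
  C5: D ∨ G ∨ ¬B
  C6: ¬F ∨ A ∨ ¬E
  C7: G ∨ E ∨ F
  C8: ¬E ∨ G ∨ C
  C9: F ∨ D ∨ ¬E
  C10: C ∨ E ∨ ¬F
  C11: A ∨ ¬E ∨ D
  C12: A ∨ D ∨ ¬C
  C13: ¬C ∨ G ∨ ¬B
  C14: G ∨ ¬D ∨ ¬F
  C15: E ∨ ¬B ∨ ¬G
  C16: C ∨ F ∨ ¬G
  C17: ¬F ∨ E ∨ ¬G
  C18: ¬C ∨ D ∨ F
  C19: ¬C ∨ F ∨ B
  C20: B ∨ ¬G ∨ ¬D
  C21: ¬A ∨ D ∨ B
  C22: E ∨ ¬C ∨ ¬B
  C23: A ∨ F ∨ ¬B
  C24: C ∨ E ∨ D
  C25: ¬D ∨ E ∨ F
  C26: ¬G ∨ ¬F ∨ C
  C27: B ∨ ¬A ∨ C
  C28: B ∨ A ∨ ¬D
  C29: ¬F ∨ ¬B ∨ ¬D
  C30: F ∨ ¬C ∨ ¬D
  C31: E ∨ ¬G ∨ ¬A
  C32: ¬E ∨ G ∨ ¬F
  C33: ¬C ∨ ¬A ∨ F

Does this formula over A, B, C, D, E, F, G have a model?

Unsatisfiable

Suppose A = True.
Suppose D = True.
Suppose G = True.
(B) alone gives B = True.
(E) alone gives E = True.
(¬F) alone gives F = False.
(C) alone gives C = True.
That conflicts with the unit clause (¬C).
That branch fails; take G = False instead.
(¬F) alone gives F = False.
(¬E) alone gives E = False.
That conflicts with the unit clause (E).
Either choice for G ends in contradiction.
That branch fails; take D = False instead.
(B) alone gives B = True.
(¬E) alone gives E = False.
(G) alone gives G = True.
That conflicts with the unit clause (¬G).
Either choice for D ends in contradiction.
That branch fails; take A = False instead.
Suppose E = False.
Suppose D = True.
(F) alone gives F = True.
(C) alone gives C = True.
(G) alone gives G = True.
That conflicts with the unit clause (¬G).
That branch fails; take D = False instead.
(C) alone gives C = True.
That conflicts with the unit clause (¬C).
Either choice for D ends in contradiction.
That branch fails; take E = True instead.
(¬G) alone gives G = False.
(F) alone gives F = True.
That conflicts with the unit clause (¬F).
Either choice for E ends in contradiction.
Either choice for A ends in contradiction.
No assignment satisfies every clause.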